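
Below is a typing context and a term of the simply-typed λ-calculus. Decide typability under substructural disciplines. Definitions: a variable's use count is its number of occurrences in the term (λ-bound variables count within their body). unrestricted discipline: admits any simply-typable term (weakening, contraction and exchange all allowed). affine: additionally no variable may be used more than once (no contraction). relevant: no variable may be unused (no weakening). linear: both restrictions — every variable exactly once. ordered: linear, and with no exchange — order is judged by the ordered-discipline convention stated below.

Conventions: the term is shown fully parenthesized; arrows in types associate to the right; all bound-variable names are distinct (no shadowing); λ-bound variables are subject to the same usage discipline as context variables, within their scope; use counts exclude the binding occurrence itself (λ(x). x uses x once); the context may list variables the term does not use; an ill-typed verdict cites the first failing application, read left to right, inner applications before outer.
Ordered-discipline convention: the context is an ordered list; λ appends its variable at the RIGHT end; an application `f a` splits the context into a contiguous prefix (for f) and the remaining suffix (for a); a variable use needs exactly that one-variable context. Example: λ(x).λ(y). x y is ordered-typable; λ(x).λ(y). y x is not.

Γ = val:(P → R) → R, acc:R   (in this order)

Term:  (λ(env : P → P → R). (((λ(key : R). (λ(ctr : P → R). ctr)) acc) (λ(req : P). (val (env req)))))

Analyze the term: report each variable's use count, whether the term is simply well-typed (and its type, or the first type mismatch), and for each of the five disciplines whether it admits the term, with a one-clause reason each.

variable uses: val=1; acc=1; env [bound]=1; key [bound]=0; ctr [bound]=1; req [bound]=1
uses in reading order: ctr, acc, val, env, req
typing: well-typed at (P → P → R) → P → R
ordered: ✗, key left unused
linear: ✗, key left unused
affine: ✓, none of val, acc, env, key, ctr, req used more than once
relevant: ✗, key left unused
unrestricted: ✓, simply typable at (P → P → R) → P → R; W, C, E all held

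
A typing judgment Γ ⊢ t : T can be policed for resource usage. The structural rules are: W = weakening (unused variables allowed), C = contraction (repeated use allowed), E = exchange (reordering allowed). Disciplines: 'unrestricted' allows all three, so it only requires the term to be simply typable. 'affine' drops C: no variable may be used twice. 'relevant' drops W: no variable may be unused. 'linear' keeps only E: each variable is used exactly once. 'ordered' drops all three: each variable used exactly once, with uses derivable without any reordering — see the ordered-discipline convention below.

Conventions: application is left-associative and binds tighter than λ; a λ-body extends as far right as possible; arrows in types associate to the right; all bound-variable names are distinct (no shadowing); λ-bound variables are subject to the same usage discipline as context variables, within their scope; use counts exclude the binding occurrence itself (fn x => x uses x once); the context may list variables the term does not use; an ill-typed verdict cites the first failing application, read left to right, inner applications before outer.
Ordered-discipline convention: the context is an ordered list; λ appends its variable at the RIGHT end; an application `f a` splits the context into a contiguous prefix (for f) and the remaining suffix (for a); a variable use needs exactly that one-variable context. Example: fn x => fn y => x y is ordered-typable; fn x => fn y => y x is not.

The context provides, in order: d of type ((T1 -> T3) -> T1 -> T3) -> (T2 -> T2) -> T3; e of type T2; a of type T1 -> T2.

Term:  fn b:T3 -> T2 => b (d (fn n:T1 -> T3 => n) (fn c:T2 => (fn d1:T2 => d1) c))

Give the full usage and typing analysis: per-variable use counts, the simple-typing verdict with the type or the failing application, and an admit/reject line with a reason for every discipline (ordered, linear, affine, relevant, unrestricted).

usage: d: 1, e: 0, a: 0, b (bound): 1, n (bound): 1, c (bound): 1, d1 (bound): 1
uses in reading order: b, d, n, d1, c
typing: the term checks, with type (T3 -> T2) -> T2
ordered: ✗, e, a never used (weakening)
linear: ✗, e, a never used (weakening)
affine: ✓, no duplicate uses among d, e, a, b, n, c, d1
relevant: ✗, e, a never used (weakening)
unrestricted: ✓, simply typable at (T3 -> T2) -> T2; W, C, E all held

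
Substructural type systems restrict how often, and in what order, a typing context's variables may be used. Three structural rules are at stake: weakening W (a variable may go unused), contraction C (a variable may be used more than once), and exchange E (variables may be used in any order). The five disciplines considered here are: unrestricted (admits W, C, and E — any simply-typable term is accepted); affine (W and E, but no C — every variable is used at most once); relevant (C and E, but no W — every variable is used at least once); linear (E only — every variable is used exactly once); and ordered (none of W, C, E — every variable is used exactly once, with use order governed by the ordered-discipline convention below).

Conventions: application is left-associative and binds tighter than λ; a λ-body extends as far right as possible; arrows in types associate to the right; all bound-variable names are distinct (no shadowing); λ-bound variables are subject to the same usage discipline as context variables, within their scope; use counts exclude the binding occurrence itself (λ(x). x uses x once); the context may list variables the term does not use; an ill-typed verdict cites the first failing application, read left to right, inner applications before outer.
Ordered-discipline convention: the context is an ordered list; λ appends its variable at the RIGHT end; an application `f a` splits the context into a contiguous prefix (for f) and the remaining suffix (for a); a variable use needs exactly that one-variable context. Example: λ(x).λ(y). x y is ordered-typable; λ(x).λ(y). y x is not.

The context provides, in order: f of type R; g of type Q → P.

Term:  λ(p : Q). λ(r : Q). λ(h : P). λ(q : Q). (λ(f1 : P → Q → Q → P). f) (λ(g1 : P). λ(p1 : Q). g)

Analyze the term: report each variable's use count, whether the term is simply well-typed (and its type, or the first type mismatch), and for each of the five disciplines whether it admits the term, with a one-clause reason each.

variable uses: f: 1×, g: 1×, p (bound): 0×, r (bound): 0×, h (bound): 0×, q (bound): 0×, f1 (bound): 0×, g1 (bound): 0×, p1 (bound): 0×
use order (left to right): f, g
typing: ✓ — Q → Q → P → Q → R
ordered: ✗, unused: p, r, h, q, f1, g1, p1 — weakening required
linear: ✗, unused: p, r, h, q, f1, g1, p1 — weakening required
affine: ✓, no duplicate uses among f, g, p, r, h, q, f1, g1, p1
relevant: ✗, unused: p, r, h, q, f1, g1, p1 — weakening required
unrestricted: ✓, type-checks (Q → Q → P → Q → R) and nothing is barred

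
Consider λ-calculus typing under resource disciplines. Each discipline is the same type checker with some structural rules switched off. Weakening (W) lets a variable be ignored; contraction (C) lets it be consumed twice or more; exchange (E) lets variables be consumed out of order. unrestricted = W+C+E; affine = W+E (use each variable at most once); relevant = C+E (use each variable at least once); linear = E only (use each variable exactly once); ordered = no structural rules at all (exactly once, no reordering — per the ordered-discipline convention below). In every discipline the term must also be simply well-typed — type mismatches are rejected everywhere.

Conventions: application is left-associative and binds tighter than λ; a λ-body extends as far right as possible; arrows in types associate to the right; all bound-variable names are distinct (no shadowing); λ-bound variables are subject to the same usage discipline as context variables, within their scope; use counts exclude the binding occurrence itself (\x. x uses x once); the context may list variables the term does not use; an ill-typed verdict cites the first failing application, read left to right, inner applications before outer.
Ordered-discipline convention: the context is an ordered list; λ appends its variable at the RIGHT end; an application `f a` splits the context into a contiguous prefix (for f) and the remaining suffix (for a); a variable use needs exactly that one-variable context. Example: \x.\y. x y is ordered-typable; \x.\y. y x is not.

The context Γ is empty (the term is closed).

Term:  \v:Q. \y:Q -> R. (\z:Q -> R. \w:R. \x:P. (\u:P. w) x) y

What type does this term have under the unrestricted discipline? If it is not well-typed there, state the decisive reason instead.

term : Q -> (Q -> R) -> R -> P -> R
variable uses: v (λ-bound) ×0, y (λ-bound) ×1, z (λ-bound) ×0, w (λ-bound) ×1, x (λ-bound) ×1, u (λ-bound) ×0
use order (left to right): w, x, y
typing: well-typed at Q -> (Q -> R) -> R -> P -> R
across the five disciplines: ordered ✗ · linear ✗ · affine ✓ · relevant ✗ · unrestricted ✓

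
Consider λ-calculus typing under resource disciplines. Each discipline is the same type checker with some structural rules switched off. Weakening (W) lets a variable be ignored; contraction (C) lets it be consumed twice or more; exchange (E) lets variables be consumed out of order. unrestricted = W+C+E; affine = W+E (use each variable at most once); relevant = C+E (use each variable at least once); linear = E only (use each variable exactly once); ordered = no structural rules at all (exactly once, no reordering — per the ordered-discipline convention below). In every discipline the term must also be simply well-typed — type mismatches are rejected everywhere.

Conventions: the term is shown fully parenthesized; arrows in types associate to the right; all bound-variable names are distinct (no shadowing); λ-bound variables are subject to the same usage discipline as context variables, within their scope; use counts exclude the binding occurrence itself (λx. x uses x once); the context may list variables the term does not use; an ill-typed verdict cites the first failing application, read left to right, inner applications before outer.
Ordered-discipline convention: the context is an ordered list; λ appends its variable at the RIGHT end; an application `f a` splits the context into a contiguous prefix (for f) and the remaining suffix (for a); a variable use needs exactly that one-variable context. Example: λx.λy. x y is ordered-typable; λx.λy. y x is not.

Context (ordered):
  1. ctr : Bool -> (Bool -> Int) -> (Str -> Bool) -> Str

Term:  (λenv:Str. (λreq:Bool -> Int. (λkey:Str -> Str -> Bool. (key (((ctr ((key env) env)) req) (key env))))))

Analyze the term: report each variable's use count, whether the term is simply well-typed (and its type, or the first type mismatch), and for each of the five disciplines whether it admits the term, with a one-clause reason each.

usage: ctr: 1×; env (bound): 3×; req (bound): 1×; key (bound): 3×
order of uses: key, ctr, key, env, env, req, key, env
typing: ✓ — Str -> (Bool -> Int) -> (Str -> Str -> Bool) -> Str -> Bool
ordered: ✗, needs contraction — env ×3, key ×3
linear: ✗, needs contraction — env ×3, key ×3
affine: ✗, needs contraction — env ×3, key ×3
relevant: ✓, none of ctr, env, req, key goes unused
unrestricted: ✓, well-typed at Str -> (Bool -> Int) -> (Str -> Str -> Bool) -> Str -> Bool; no restrictions here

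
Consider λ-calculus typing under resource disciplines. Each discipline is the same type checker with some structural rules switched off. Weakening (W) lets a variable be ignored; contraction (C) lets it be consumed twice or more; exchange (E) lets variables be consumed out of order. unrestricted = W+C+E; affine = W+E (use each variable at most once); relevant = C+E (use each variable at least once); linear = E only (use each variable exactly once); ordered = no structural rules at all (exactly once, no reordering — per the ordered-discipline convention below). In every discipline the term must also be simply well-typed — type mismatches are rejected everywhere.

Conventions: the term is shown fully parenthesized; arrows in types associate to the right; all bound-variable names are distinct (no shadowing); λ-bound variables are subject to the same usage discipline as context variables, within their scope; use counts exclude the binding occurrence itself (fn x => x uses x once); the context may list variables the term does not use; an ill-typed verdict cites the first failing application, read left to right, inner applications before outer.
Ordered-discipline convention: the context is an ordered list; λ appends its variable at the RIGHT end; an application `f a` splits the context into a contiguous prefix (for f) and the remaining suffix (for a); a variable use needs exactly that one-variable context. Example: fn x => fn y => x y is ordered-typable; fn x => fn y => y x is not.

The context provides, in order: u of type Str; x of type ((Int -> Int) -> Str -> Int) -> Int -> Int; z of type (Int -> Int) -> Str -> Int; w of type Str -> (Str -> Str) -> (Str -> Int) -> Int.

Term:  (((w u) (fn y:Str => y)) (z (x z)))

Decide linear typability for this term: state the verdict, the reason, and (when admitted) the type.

no — uses contraction: z ×2
counts: u: 1×; x: 1×; z: 2×; w: 1×; y (bound): 1×
order of uses: w, u, y, z, x, z
typing: ✓ — Int
all disciplines: ordered ✗, linear ✗, affine ✗, relevant ✓, unrestricted ✓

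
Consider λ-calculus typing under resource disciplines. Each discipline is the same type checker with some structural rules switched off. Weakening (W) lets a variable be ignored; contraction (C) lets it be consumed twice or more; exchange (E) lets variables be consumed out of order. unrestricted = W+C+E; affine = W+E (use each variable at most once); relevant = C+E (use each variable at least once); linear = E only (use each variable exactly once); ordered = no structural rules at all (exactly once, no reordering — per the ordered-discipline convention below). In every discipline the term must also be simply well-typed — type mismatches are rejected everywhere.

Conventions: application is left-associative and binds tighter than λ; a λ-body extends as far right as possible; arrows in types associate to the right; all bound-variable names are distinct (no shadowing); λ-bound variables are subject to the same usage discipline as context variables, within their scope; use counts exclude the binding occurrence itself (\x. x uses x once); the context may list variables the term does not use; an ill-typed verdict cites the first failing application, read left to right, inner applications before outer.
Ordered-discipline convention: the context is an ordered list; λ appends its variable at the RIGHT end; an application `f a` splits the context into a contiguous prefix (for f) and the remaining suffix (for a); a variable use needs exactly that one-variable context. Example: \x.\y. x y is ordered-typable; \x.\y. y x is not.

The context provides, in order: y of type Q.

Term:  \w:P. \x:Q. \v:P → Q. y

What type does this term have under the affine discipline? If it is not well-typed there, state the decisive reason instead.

term : P → Q → (P → Q) → Q
use counts: y=1, w [bound]=0, x [bound]=0, v [bound]=0
left-to-right use order: y
typing: well-typed — term : P → Q → (P → Q) → Q
across the five disciplines: ordered ✗ | linear ✗ | affine ✓ | relevant ✗ | unrestricted ✓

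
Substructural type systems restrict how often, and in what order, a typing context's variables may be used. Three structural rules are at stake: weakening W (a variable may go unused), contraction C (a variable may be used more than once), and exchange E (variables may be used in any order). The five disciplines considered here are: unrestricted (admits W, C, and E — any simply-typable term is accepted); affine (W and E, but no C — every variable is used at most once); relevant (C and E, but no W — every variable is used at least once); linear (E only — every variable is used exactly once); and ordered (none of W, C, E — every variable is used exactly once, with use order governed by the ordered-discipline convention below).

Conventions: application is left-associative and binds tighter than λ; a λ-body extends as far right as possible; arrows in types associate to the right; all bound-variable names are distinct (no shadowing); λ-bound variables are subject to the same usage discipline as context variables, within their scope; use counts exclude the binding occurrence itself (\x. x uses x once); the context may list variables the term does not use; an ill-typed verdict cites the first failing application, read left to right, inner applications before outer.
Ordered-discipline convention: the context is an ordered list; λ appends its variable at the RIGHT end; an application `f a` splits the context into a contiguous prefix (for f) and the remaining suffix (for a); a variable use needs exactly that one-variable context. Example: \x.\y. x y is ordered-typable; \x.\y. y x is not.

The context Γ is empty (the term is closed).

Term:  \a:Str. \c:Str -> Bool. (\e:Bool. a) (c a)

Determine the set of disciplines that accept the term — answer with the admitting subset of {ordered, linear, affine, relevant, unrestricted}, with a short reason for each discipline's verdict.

admitted in: unrestricted
use counts: a (bound): 2×; c (bound): 1×; e (bound): 0×
uses in reading order: a, c, a
typing: well-typed at Str -> (Str -> Bool) -> Str
ordered: ✗, uses contraction: a ×2; e left unused
linear: ✗, uses contraction: a ×2; e left unused
affine: ✗, uses contraction: a ×2
relevant: ✗, e left unused
unrestricted: ✓, simply typable at Str -> (Str -> Bool) -> Str; W, C, E all held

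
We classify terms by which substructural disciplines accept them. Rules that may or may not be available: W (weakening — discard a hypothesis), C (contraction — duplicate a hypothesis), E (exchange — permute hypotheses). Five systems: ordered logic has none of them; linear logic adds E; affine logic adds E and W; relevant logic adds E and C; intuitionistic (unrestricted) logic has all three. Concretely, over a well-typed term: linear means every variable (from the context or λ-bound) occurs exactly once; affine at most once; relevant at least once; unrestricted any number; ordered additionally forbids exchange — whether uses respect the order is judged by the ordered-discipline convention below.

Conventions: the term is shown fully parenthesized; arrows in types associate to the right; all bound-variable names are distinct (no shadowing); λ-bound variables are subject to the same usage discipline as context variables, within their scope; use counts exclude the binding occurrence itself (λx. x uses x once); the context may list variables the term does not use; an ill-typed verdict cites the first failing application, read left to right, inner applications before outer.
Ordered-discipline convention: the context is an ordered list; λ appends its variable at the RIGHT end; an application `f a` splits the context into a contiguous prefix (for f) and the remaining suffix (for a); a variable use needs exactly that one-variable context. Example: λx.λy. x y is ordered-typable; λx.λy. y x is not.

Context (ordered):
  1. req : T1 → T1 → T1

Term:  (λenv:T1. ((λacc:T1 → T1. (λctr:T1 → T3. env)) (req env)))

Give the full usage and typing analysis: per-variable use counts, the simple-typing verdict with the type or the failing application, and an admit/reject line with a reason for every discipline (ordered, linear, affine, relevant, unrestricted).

variable uses: req: 1×, env [bound]: 2×, acc [bound]: 0×, ctr [bound]: 0×
order of uses: env, req, env
typing: ✓ — T1 → (T1 → T3) → T1
ordered: ✗ — uses contraction: env ×2; needs weakening: acc, ctr unused
linear: ✗ — uses contraction: env ×2; needs weakening: acc, ctr unused
affine: ✗ — uses contraction: env ×2
relevant: ✗ — needs weakening: acc, ctr unused
unrestricted: ✓ — well-typed at T1 → (T1 → T3) → T1; no restrictions here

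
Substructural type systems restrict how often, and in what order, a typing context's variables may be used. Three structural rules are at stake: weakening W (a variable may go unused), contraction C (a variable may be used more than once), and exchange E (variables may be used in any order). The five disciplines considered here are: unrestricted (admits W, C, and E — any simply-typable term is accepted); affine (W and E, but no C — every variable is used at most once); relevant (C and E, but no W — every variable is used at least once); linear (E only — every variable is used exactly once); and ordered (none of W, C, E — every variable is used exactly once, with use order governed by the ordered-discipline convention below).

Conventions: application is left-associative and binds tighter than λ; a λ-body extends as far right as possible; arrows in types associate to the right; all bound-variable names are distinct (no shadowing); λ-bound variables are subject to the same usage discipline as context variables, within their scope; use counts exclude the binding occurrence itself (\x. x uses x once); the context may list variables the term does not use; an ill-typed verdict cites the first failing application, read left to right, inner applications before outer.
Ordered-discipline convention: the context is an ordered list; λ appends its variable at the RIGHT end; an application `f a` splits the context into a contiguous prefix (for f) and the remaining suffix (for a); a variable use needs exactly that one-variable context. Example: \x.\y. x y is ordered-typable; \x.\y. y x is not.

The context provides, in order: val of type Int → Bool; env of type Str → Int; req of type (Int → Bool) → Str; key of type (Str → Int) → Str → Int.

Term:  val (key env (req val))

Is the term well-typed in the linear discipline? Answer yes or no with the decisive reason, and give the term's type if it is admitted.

no — uses contraction: val ×2
use counts: val: 2; env: 1; req: 1; key: 1
order of uses: val, key, env, req, val
typing: well-typed — term : Bool
across the five disciplines: ordered ✗ · linear ✗ · affine ✗ · relevant ✓ · unrestricted ✓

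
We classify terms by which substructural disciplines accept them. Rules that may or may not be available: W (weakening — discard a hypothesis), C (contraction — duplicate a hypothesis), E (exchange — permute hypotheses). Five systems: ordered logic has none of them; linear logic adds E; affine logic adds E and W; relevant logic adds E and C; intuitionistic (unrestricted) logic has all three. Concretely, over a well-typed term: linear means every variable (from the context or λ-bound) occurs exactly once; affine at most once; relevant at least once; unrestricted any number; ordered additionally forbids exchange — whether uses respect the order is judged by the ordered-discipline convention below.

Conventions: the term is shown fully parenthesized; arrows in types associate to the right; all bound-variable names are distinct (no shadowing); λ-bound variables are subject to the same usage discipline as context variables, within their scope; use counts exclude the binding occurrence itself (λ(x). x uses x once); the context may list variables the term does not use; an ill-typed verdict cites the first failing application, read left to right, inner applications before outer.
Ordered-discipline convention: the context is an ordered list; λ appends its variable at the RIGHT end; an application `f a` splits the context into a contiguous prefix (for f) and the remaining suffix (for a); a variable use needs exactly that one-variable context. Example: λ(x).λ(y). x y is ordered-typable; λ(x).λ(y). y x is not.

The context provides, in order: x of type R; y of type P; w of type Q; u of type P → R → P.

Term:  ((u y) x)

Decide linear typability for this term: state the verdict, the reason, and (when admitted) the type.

no — w left unused
variable uses: x: 1×, y: 1×, w: 0×, u: 1×
uses in reading order: u, y, x
typing: the term checks, with type P
all disciplines: ordered ✗, linear ✗, affine ✓, relevant ✗, unrestricted ✓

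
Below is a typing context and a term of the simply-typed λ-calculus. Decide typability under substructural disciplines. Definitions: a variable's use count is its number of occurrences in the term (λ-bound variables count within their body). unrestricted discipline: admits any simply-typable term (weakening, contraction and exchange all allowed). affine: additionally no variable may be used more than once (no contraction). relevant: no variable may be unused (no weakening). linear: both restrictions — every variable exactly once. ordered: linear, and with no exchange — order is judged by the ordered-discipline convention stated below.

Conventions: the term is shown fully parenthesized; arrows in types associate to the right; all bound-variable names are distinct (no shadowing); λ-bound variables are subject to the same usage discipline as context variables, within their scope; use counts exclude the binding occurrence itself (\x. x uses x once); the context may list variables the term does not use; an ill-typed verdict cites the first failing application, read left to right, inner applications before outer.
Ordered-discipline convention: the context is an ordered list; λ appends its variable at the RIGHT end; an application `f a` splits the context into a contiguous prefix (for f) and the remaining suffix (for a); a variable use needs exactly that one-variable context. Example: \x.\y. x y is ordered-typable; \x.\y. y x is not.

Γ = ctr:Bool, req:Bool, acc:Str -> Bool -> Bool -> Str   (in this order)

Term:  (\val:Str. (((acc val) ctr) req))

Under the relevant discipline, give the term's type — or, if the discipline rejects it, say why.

term : Str -> Str
variable uses: ctr: 1, req: 1, acc: 1, val [bound]: 1
uses in reading order: acc, val, ctr, req
typing: well-typed — term : Str -> Str
summary: ordered ✗, linear ✓, affine ✓, relevant ✓, unrestricted ✓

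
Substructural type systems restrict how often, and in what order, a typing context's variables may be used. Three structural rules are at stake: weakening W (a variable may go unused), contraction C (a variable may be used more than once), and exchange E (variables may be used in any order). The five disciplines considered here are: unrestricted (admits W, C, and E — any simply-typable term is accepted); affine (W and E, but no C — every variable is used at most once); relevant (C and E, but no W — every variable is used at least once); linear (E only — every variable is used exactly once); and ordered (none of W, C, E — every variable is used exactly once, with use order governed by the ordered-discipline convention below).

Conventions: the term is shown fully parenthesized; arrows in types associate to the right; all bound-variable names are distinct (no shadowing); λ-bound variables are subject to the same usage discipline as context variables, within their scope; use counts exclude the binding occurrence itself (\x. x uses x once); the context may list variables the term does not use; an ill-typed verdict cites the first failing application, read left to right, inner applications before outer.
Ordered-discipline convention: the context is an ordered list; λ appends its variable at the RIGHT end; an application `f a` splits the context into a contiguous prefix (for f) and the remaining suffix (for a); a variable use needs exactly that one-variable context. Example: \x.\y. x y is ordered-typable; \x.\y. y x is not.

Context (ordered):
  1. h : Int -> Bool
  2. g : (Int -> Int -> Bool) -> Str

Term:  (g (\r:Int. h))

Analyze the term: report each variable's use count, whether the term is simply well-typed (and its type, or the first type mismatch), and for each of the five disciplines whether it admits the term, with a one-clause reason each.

usage: h=1, g=1, r (λ-bound)=0
use order (left to right): g, h
typing: well-typed — term : Str
ordered: ✗, r never used (weakening)
linear: ✗, r never used (weakening)
affine: ✓, none of h, g, r used more than once
relevant: ✗, r never used (weakening)
unrestricted: ✓, typability at Str is all that's needed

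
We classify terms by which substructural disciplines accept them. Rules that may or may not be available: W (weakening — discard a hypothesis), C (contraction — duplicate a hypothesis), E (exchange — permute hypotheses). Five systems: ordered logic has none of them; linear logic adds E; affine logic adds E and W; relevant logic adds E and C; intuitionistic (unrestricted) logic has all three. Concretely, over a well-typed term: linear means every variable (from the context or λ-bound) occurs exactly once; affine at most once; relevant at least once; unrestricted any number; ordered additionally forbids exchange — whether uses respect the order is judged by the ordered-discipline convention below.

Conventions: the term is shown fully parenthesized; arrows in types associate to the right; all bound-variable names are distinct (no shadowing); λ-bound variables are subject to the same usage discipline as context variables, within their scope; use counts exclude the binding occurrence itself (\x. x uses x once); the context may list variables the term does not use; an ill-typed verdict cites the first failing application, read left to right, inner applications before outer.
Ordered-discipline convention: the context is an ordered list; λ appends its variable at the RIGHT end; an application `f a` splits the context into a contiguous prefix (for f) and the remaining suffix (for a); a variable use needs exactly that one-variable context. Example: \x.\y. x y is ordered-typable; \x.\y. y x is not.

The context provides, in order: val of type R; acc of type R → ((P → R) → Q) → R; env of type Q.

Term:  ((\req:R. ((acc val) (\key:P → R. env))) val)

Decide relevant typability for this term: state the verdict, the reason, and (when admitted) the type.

no — req, key never used (weakening)
usage: val=2; acc=1; env=1; req (bound)=0; key (bound)=0
order of uses: acc, val, env, val
typing: well-typed — term : R
all disciplines: ordered ✗ · linear ✗ · affine ✗ · relevant ✗ · unrestricted ✓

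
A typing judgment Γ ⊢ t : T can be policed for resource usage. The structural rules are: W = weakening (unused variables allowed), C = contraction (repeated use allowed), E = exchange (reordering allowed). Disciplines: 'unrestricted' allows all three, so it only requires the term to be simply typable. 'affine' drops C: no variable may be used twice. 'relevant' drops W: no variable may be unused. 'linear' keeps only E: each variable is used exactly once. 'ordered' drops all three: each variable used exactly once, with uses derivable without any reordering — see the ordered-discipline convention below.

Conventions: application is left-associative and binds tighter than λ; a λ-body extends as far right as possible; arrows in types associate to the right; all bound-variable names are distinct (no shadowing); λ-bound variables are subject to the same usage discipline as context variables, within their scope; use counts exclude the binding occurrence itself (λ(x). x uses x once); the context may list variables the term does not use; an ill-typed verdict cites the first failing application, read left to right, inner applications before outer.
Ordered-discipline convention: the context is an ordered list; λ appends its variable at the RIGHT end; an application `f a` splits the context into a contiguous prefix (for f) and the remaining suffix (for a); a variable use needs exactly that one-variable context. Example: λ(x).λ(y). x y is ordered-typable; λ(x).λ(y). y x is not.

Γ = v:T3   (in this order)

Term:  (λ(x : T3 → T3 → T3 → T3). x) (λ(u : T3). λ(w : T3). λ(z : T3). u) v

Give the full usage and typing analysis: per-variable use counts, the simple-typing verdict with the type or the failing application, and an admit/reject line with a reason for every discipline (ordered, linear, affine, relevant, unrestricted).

use counts: v: 1×, x (bound): 1×, u (bound): 1×, w (bound): 0×, z (bound): 0×
left-to-right use order: x, u, v
typing: ✓ — T3 → T3 → T3
ordered: ✗ — w, z left unused
linear: ✗ — w, z left unused
affine: ✓ — v, x, u, w, z: no repeats, contraction unneeded
relevant: ✗ — w, z left unused
unrestricted: ✓ — well-typed at T3 → T3 → T3; no restrictions here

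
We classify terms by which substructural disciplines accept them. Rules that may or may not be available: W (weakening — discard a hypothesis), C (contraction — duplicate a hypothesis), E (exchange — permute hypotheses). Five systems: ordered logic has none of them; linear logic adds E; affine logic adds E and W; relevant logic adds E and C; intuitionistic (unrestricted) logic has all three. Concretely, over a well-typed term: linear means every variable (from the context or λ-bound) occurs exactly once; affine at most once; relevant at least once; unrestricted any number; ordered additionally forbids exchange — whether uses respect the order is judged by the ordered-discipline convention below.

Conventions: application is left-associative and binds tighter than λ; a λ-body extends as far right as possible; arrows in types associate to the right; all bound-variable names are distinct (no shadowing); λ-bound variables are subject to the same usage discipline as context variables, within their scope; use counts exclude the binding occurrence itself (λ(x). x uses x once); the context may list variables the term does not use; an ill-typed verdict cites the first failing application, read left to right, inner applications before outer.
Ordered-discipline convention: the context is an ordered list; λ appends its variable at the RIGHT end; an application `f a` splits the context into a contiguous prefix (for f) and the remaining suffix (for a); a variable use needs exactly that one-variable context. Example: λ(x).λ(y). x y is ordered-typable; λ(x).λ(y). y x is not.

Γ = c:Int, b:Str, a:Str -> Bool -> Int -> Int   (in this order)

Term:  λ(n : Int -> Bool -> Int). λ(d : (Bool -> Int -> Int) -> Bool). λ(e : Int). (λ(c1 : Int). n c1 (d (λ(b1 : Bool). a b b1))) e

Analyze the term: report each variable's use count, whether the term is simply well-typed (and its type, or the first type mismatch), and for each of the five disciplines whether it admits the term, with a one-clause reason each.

use counts: c=0, b=1, a=1, n (λ-bound)=1, d (λ-bound)=1, e (λ-bound)=1, c1 (λ-bound)=1, b1 (λ-bound)=1
use order (left to right): n, c1, d, a, b, b1, e
typing: ✓ — (Int -> Bool -> Int) -> ((Bool -> Int -> Int) -> Bool) -> Int -> Int
ordered ✗ (c never used (weakening))
linear ✗ (c never used (weakening))
affine ✓ (none of c, b, a, n, d, e, c1, b1 used more than once)
relevant ✗ (c never used (weakening))
unrestricted ✓ (well-typed at (Int -> Bool -> Int) -> ((Bool -> Int -> Int) -> Bool) -> Int -> Int; no restrictions here)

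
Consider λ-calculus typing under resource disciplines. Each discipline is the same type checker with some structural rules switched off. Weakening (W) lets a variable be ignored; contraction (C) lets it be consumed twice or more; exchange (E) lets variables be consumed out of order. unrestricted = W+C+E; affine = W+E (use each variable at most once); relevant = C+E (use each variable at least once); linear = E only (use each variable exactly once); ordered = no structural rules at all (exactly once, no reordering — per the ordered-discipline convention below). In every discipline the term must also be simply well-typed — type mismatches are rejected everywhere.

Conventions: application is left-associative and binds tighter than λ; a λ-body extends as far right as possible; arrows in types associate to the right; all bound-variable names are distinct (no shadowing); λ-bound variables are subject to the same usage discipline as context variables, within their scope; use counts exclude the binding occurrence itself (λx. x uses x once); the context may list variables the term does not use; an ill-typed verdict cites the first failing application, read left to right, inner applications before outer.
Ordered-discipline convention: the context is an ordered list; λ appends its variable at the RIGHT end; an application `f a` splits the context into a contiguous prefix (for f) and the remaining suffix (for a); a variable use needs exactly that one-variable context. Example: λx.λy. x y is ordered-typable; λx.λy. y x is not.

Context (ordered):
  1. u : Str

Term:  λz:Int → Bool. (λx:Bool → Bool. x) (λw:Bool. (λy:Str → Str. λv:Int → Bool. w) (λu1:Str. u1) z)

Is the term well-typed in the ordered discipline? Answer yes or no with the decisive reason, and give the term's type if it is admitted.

no — u, y, v never used (weakening)
usage: u: 0×, z (bound): 1×, x (bound): 1×, w (bound): 1×, y (bound): 0×, v (bound): 0×, u1 (bound): 1×
use order (left to right): x, w, u1, z
typing: ✓ — (Int → Bool) → Bool → Bool
across the five disciplines: ordered ✗ · linear ✗ · affine ✓ · relevant ✗ · unrestricted ✓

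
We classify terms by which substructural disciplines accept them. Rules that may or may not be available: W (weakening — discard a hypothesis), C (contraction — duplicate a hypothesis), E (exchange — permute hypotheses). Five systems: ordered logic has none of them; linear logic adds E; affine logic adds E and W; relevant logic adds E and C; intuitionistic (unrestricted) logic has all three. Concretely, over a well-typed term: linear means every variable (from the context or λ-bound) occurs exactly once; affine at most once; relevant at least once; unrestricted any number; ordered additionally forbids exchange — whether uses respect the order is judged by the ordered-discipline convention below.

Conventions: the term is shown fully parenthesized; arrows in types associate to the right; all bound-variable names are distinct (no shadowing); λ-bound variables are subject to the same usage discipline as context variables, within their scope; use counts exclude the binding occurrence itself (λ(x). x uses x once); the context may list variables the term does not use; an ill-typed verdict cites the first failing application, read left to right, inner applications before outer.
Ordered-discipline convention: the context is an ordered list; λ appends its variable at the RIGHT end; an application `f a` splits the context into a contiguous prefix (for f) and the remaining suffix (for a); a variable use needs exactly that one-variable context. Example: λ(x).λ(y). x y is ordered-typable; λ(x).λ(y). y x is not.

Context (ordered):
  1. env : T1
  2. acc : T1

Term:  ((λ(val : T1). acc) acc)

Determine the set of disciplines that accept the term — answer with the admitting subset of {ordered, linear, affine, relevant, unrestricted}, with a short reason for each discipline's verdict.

admitted in: unrestricted
use counts: env=0; acc=2; val [bound]=0
use order (left to right): acc, acc
typing: well-typed — term : T1
ordered ✗ (uses contraction: acc ×2; unused: env, val — weakening required)
linear ✗ (uses contraction: acc ×2; unused: env, val — weakening required)
affine ✗ (uses contraction: acc ×2)
relevant ✗ (unused: env, val — weakening required)
unrestricted ✓ (well-typed at T1; no restrictions here)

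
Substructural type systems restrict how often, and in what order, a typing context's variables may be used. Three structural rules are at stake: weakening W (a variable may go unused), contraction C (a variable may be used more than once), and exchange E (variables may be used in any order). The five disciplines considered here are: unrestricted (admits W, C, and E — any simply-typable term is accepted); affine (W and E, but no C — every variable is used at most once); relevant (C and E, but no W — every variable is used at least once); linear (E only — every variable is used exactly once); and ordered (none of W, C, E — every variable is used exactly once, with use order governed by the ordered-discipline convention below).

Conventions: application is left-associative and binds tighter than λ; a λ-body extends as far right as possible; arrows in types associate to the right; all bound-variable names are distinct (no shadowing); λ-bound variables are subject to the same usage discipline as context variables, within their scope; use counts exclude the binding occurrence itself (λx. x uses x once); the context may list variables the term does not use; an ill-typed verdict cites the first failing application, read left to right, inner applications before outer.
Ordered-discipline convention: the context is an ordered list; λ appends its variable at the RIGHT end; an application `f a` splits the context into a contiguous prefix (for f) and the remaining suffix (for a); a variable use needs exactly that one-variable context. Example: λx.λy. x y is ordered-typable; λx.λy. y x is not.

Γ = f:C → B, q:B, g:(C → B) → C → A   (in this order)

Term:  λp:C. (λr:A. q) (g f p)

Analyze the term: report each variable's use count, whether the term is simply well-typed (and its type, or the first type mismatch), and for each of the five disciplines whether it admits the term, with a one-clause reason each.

use counts: f=1, q=1, g=1, p (bound)=1, r (bound)=0
left-to-right use order: q, g, f, p
typing: ✓ — C → B
ordered: ✗, needs weakening: r unused
linear: ✗, needs weakening: r unused
affine: ✓, f, q, g, p, r: no repeats, contraction unneeded
relevant: ✗, needs weakening: r unused
unrestricted: ✓, well-typed at C → B; no restrictions here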